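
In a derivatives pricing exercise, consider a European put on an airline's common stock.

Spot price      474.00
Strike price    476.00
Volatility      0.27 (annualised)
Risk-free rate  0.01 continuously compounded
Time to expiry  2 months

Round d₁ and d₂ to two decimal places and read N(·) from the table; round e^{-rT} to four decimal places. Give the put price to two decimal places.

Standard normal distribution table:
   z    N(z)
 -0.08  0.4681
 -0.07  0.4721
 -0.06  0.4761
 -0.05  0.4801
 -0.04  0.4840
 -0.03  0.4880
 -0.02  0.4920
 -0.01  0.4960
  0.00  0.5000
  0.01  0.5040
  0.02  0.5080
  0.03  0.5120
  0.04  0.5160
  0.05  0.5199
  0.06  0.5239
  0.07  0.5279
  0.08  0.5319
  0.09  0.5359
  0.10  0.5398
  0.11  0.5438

T = 0.1667;  σ√T = 0.1102
d₁ = [ln(474/476) + (0.01 + 0.27²/2)·0.1667] / 0.1102 = [-0.0042 + 0.0077] / 0.1102 = 0.0320 → 0.03
d₂ = d₁ − σ√T = 0.0320 − 0.1102 = -0.0782 → -0.08
e^(−rT) = e^(−0.01·0.1667) = 0.9983
P = 476·0.9983·N(0.08) − 474·N(-0.03) = 476·0.9983·0.5319 − 474·0.4880 = 252.7540 − 231.3120 = 21.4420

21.44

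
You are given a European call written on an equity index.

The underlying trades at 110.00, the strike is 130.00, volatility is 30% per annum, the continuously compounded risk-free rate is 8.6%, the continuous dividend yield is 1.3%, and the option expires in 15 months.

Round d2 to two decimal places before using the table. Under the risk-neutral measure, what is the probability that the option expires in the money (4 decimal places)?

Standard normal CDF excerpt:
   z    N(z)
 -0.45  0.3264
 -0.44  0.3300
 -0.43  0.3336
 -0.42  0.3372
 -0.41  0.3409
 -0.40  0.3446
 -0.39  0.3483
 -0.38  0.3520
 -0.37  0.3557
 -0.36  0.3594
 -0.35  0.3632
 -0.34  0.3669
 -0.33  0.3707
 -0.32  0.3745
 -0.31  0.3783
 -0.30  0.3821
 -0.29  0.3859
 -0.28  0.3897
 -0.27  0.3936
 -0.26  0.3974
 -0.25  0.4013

T = 1.25;  σ√T = 0.3354
d₁ = [ln(110/130) + (0.086 − 0.013 + 0.3²/2)·1.25] / 0.3354 = [-0.1671 + 0.1475] / 0.3354 = -0.0583 ≈ -0.06
d₂ = d₁ − σ√T = -0.0583 − 0.3354 = -0.3937 ≈ -0.39
Pr(exercise) under Q = N(d₂) = 0.3483

0.3483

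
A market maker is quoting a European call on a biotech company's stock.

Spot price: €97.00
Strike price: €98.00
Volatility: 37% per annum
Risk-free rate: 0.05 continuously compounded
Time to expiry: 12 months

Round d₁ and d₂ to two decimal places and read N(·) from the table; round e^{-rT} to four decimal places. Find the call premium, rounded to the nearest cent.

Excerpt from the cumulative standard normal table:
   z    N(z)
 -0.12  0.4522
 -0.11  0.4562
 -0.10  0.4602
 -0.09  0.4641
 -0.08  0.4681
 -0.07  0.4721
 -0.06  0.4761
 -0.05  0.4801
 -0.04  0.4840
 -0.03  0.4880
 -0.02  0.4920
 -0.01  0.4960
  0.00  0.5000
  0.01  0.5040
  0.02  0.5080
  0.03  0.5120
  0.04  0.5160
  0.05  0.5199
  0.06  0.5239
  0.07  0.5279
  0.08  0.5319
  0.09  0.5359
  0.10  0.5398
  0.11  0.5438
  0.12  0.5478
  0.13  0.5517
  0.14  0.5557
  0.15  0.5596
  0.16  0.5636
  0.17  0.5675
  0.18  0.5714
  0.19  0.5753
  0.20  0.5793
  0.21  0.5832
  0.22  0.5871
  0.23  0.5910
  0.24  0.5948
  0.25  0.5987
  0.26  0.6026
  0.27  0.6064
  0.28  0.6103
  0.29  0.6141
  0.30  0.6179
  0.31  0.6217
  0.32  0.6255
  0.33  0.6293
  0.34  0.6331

€15.93

σ√T = 0.37·√1 = 0.3700
d₁ = [ln(97/98) + (0.05 + 0.37²/2)·1] / 0.3700 = [-0.0103 + 0.1184] / 0.3700 = 0.2924 which rounds to 0.29
d₂ = d₁ − σ√T = 0.2924 − 0.3700 = -0.0776 which rounds to -0.08
exp(−rT) = exp(−0.05·1) = 0.9512
C = 97·N(0.29) − 98·0.9512·N(-0.08) = 97·0.6141 − 98·0.9512·0.4681 = 59.5677 − 43.6352 = 15.9325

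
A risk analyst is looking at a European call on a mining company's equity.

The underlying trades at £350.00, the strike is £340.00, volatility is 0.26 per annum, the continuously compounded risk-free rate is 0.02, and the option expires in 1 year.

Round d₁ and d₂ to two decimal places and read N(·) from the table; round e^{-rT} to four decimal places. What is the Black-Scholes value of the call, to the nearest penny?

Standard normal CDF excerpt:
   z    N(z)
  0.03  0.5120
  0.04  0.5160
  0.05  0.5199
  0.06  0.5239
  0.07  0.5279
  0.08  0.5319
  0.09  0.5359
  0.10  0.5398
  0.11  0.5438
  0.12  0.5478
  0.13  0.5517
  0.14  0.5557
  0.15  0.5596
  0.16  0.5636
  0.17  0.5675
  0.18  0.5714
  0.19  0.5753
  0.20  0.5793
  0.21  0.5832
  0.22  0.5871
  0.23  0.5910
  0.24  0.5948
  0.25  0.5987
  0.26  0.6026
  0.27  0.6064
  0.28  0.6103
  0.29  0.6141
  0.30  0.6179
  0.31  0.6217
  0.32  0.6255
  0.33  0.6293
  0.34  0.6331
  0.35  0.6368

£44.33

σ√T = 0.26·√1 = 0.2600
d₁ = [ln(350/340) + (0.02 + 0.26²/2)·1] / 0.2600 = [0.0290 + 0.0538] / 0.2600 = 0.3184 ≈ 0.32
d₂ = d₁ − σ√T = 0.3184 − 0.2600 = 0.0584 ≈ 0.06
exp(−rT) = exp(−0.02·1) = 0.9802
C = 350·N(0.32) − 340·0.9802·N(0.06) = 350·0.6255 − 340·0.9802·0.5239 = 218.9250 − 174.5991 = 44.3259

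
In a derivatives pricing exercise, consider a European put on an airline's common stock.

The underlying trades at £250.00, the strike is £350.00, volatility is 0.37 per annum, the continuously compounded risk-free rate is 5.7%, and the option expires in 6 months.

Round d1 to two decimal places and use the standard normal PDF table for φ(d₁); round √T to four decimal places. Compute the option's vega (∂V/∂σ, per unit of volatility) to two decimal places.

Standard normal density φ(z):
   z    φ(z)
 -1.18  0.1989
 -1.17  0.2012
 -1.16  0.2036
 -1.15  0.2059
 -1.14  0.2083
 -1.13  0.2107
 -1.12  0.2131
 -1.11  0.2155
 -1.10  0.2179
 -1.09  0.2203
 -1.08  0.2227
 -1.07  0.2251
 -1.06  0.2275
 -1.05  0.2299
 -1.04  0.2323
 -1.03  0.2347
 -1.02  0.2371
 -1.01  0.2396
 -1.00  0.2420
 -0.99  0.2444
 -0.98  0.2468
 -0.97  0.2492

σ√T = 0.37·√0.5 = 0.2616
d₁ = [ln(250/350) + (0.057 + ½·0.37²)·0.5] / (σ√T) = (-0.3365 + 0.0627) / 0.2616 = -1.0463 ⇒ -1.05
√T = √0.5 = 0.7071
φ(d₁) = φ(-1.05) = 0.2299
vega = S·φ(d₁)·√T = 250·0.2299·0.7071 = 40.6406

40.64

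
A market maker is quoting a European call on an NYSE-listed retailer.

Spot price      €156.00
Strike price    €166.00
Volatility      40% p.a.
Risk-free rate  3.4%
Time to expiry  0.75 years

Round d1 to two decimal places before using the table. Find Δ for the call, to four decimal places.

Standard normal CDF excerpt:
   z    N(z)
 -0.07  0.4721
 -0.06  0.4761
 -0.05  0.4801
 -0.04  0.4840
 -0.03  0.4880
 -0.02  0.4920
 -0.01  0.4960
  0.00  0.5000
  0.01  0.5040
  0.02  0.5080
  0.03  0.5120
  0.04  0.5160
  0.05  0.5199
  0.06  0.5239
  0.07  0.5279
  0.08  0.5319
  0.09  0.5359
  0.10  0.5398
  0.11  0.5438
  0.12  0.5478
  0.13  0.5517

0.5279

σ√T = 0.4·√0.75 = 0.3464
d₁ = [ln(156/166) + (0.034 + ½·0.4²)·0.75] / (σ√T) = (-0.0621 + 0.0855) / 0.3464 = 0.0675 ⇒ 0.07
N(d₁) = N(0.07) = 0.5279
Δ_call = N(d₁) = 0.5279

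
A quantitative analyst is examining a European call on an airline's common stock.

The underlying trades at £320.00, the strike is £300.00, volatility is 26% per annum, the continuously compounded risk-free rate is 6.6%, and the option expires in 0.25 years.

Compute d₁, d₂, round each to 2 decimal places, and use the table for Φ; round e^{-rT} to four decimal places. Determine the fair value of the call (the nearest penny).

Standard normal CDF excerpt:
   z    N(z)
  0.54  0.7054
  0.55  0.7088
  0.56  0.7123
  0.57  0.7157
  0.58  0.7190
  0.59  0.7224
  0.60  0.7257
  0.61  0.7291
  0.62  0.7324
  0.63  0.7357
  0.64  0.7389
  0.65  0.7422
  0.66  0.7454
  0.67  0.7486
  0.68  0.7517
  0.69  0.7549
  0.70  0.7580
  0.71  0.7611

£31.38

σ√T = 0.26 × 0.5000 = 0.1300
d₁ = [ln(320/300) + (0.066 + ½·0.26²)·0.25] / (σ√T) = (0.0645 + 0.0249) / 0.1300 = 0.6884 which rounds to 0.69
d₂ = 0.6884 − 0.1300 = 0.5584 which rounds to 0.56
e^(−rT) = e^(−0.066·0.25) = 0.9836
N(d₁) = N(0.69) = 0.7549;  N(d₂) = N(0.56) = 0.7123
C = 320·0.7549 − 300·0.9836·0.7123 = 241.5680 − 210.1855 = 31.3825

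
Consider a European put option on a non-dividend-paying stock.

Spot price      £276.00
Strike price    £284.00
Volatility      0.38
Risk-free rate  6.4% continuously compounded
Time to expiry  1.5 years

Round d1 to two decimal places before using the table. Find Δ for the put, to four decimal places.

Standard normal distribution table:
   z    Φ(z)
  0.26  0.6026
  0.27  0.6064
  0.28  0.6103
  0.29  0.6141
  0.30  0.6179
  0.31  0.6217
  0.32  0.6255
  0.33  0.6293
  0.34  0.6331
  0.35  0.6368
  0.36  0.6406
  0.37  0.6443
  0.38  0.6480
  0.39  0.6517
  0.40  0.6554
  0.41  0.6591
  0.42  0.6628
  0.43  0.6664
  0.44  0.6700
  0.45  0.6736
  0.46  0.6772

σ√T = 0.38 × 1.2247 = 0.4654
ln(S/K) + (r + σ²/2)T = ln(276/284) + (0.064 + 0.38²/2)·1.5 = -0.0286 + 0.2043 = 0.1757
d₁ = 0.1757 / 0.4654 = 0.3776 ≈ 0.38
N(d₁) = N(0.38) = 0.6480
Δ_put = N(d₁) − 1 = 0.6480 − 1 = -0.3520

-0.3520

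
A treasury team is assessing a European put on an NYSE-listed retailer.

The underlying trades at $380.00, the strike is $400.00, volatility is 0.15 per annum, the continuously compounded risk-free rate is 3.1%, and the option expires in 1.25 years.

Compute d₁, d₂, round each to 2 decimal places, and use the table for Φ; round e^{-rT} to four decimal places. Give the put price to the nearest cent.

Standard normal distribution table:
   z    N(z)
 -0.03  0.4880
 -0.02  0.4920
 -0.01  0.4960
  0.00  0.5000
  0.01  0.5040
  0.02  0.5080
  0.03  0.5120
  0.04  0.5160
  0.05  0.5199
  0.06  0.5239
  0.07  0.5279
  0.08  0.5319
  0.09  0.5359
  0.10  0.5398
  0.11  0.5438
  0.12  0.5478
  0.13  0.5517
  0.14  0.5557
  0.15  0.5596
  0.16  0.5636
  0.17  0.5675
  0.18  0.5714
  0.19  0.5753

$28.39

T = 1.25;  σ√T = 0.1677
d₁ = [ln(380/400) + (0.031 + ½·0.15²)·1.25] / (σ√T) = (-0.0513 + 0.0528) / 0.1677 = 0.0091 ⇒ 0.01
d₂ = 0.0091 − 0.1677 = -0.1586 ⇒ -0.16
exp(−rT) = exp(−0.031·1.25) = 0.9620
P = 400·0.9620·N(0.16) − 380·N(-0.01) = 400·0.9620·0.5636 − 380·0.4960 = 216.8733 − 188.4800 = 28.3933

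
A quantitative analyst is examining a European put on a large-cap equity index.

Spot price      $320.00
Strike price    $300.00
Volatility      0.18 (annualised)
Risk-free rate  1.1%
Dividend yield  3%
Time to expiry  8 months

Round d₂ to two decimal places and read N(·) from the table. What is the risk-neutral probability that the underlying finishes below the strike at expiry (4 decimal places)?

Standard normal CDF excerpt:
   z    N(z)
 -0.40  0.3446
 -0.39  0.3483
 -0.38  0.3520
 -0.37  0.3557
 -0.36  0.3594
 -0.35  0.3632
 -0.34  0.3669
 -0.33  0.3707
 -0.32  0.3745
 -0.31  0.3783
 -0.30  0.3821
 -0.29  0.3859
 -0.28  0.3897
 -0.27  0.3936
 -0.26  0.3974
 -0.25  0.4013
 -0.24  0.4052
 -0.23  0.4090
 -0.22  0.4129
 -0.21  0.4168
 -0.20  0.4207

0.3897

T = 0.6667;  σ√T = 0.1470
d₁ = [ln(320/300) + (0.011 − 0.03 + ½·0.18²)·0.6667] / (σ√T) = (0.0645 − 0.0019) / 0.1470 = 0.4264 ≈ 0.43
d₂ = 0.4264 − 0.1470 = 0.2795 ≈ 0.28
Risk-neutral Pr[S_T < K] = N(−d₂) = N(-0.28) = 0.3897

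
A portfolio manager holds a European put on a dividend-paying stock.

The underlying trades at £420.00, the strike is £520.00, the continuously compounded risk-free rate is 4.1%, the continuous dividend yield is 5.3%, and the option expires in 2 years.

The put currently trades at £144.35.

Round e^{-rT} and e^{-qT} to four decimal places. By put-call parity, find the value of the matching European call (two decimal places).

e^(−qT) = e^(−0.053·2) = 0.8994;  e^(−rT) = e^(−0.041·2) = 0.9213
Put-call parity: C − P = S·e^(−qT) − K·e^(−rT) = 420·0.8994 − 520·0.9213 = 377.7480 − 479.0760 = -101.3280
C = P + (C − P) = 144.35 + (-101.3280) = 43.0220

£43.02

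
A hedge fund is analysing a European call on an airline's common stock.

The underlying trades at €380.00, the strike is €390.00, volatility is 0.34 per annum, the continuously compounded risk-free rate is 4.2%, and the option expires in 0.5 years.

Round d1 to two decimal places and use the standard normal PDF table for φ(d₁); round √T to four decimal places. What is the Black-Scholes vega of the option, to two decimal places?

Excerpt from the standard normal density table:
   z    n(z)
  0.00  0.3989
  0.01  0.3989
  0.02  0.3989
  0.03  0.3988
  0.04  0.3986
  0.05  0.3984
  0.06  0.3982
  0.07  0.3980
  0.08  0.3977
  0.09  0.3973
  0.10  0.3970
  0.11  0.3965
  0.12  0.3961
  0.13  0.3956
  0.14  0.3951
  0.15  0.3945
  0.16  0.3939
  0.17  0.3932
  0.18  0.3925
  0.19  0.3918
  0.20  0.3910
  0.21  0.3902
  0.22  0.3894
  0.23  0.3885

106.67

σ√T = 0.34 × 0.7071 = 0.2404
d₁ = [ln(380/390) + (0.042 + 0.34²/2)·0.5] / 0.2404 = [-0.0260 + 0.0499] / 0.2404 = 0.0995 ⇒ 0.10
√T = √0.5 = 0.7071
φ(d₁) = φ(0.10) = 0.3970
vega = S·φ(d₁)·√T = 380·0.3970·0.7071 = 106.6731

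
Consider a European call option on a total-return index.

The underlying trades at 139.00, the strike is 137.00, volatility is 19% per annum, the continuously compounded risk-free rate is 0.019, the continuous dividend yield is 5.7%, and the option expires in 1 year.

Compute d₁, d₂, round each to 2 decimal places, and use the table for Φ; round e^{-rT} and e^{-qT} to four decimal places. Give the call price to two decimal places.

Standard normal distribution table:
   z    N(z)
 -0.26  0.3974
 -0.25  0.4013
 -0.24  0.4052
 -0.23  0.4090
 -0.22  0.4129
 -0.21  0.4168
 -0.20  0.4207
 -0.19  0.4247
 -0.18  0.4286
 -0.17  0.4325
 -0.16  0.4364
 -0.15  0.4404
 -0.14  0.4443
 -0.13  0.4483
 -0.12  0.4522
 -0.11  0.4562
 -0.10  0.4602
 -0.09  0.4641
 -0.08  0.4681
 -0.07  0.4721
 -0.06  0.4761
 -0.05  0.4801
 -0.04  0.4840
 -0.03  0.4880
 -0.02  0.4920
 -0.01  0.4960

8.57

T = 1;  σ√T = 0.1900
d₁ = [ln(139/137) + (0.019 − 0.057 + ½·0.19²)·1] / (σ√T) = (0.0145 − 0.0200) / 0.1900 = -0.0287 ≈ -0.03
d₂ = -0.0287 − 0.1900 = -0.2187 ≈ -0.22
e^(−qT) = e^(−0.057·1) = 0.9446;  e^(−rT) = e^(−0.019·1) = 0.9812
C = 139·0.9446·N(-0.03) − 137·0.9812·N(-0.22) = 139·0.9446·0.4880 − 137·0.9812·0.4129 = 64.0741 − 55.5038 = 8.5703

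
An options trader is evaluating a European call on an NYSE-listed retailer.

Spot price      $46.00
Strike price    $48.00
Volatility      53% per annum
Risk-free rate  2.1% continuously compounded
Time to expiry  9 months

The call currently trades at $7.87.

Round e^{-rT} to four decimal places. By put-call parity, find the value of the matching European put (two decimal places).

$9.12

exp(−rT) = exp(−0.021·0.75) = 0.9844
Put-call parity: C − P = S − K·e^(−rT) = 46 − 48·0.9844 = 46 − 47.2512 = -1.2512
P = C − (C − P) = 7.87 − (-1.2512) = 9.1212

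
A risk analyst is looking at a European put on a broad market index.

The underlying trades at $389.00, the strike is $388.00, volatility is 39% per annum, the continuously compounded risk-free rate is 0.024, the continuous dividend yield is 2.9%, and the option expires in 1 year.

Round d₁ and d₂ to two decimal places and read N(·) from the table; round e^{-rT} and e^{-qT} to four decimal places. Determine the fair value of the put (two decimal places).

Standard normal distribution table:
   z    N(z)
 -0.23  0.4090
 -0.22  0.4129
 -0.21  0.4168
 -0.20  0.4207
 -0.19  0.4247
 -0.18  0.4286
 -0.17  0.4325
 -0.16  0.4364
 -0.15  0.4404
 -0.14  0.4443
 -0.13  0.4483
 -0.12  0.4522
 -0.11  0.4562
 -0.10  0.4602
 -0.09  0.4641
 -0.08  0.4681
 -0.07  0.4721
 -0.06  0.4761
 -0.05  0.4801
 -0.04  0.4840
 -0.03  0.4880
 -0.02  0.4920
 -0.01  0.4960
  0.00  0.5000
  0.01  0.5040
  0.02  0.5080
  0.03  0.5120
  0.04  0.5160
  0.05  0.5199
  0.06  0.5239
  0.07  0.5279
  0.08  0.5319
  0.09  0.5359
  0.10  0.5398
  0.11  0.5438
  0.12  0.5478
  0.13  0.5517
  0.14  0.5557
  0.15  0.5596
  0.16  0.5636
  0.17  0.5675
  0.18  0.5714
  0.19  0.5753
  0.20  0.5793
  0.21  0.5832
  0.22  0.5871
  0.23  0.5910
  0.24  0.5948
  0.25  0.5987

$58.96

σ√T = 0.39·√1 = 0.3900
d₁ = [ln(389/388) + (0.024 − 0.029 + 0.39²/2)·1] / 0.3900 = [0.0026 + 0.0711] / 0.3900 = 0.1888 which rounds to 0.19
d₂ = d₁ − σ√T = 0.1888 − 0.3900 = -0.2012 which rounds to -0.20
exp(−qT) = exp(−0.029·1) = 0.9714;  exp(−rT) = exp(−0.024·1) = 0.9763
N(−d₂) = N(0.20) = 0.5793;  N(−d₁) = N(-0.19) = 0.4247
P = 388·0.9763·0.5793 − 389·0.9714·0.4247 = 219.4414 − 160.4833 = 58.9580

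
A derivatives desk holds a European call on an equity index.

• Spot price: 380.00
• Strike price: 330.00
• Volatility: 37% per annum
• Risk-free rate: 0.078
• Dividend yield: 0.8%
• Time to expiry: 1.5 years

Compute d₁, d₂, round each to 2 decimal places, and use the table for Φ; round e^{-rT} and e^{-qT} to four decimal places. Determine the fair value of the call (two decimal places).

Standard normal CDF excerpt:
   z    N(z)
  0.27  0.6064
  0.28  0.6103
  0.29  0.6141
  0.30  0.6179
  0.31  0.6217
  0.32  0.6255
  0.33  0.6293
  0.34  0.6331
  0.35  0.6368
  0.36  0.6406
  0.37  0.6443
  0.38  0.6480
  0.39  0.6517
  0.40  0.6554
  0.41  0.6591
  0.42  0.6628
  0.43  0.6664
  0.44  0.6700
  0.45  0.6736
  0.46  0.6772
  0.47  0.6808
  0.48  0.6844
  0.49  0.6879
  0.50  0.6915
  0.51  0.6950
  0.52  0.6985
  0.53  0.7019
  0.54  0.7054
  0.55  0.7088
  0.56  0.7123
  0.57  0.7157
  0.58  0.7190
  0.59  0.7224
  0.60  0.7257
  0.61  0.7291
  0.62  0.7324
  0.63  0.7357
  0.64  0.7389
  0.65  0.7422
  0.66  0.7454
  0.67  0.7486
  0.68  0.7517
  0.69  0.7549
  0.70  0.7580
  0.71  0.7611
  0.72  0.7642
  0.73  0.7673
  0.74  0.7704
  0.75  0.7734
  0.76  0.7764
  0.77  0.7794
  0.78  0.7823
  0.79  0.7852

109.02

σ√T = 0.37·√1.5 = 0.4532
d₁ = [ln(380/330) + (0.078 − 0.008 + 0.37²/2)·1.5] / 0.4532 = [0.1411 + 0.2077] / 0.4532 = 0.7696 which rounds to 0.77
d₂ = d₁ − σ√T = 0.7696 − 0.4532 = 0.3165 which rounds to 0.32
e^(−qT) = e^(−0.008·1.5) = 0.9881;  e^(−rT) = e^(−0.078·1.5) = 0.8896
N(d₁) = N(0.77) = 0.7794;  N(d₂) = N(0.32) = 0.6255
C = 380·0.9881·0.7794 − 330·0.8896·0.6255 = 292.6476 − 183.6268 = 109.0208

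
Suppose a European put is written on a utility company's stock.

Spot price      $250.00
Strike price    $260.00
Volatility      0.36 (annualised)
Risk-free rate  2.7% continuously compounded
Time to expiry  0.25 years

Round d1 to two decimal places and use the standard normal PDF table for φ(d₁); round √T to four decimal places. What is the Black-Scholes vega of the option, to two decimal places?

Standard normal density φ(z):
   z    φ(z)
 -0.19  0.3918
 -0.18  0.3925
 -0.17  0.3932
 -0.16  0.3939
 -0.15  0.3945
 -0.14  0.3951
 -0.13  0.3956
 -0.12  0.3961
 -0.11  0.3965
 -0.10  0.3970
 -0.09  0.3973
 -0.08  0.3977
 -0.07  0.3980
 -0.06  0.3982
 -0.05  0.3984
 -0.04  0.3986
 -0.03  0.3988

49.66

σ√T = 0.36·√0.25 = 0.1800
d₁ = [ln(250/260) + (0.027 + ½·0.36²)·0.25] / (σ√T) = (-0.0392 + 0.0229) / 0.1800 = -0.0904 which rounds to -0.09
√T = √0.25 = 0.5000
φ(d₁) = φ(-0.09) = 0.3973
vega = S·φ(d₁)·√T = 250·0.3973·0.5000 = 49.6625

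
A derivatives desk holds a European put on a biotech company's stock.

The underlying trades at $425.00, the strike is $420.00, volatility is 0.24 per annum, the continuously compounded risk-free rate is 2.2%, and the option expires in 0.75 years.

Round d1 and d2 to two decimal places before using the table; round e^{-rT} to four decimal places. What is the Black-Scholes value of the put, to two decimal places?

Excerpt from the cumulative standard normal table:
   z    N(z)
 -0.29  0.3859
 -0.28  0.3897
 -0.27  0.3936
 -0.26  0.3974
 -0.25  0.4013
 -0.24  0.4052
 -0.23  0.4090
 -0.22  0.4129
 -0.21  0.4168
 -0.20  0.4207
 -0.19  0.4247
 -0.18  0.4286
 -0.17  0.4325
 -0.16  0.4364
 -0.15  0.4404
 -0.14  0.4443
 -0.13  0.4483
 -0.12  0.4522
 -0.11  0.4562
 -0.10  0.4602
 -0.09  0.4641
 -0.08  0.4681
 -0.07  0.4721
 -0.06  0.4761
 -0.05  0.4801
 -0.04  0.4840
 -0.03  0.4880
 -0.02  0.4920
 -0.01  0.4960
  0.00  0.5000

$29.39

T = 0.75;  σ√T = 0.2078
ln(S/K) + (r + σ²/2)T = ln(425/420) + (0.022 + 0.24²/2)·0.75 = 0.0118 + 0.0381 = 0.0499
d₁ = 0.0499 / 0.2078 = 0.2402 ⇒ 0.24
d₂ = d₁ − σ√T = 0.2402 − 0.2078 = 0.0324 ⇒ 0.03
e^(−rT) = e^(−0.022·0.75) = 0.9836
N(−d₂) = N(-0.03) = 0.4880;  N(−d₁) = N(-0.24) = 0.4052
P = 420·0.9836·0.4880 − 425·0.4052 = 201.5987 − 172.2100 = 29.3887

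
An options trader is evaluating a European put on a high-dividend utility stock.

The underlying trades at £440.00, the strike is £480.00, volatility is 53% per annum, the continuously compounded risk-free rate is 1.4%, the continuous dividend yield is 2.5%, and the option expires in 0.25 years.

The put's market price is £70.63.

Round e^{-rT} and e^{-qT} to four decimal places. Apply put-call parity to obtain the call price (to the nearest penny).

£29.58

e^(−qT) = e^(−0.025·0.25) = 0.9938;  e^(−rT) = e^(−0.014·0.25) = 0.9965
Put-call parity: C − P = S·e^(−qT) − K·e^(−rT) = 440·0.9938 − 480·0.9965 = 437.2720 − 478.3200 = -41.0480
C = P + (C − P) = 70.63 + (-41.0480) = 29.5820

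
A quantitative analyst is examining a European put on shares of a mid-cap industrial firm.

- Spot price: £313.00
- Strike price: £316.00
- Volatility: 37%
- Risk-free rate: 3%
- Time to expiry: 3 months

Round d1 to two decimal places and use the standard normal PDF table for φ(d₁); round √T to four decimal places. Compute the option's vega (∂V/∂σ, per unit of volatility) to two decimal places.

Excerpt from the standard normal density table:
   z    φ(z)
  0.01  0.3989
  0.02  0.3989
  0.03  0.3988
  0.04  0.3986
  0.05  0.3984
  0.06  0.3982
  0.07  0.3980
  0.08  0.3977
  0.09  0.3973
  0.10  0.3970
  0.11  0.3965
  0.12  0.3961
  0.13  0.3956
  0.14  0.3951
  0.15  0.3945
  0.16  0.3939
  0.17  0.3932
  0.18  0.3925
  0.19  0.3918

62.24

σ√T = 0.37 × 0.5000 = 0.1850
d₁ = [ln(313/316) + (0.03 + 0.37²/2)·0.25] / 0.1850 = [-0.0095 + 0.0246] / 0.1850 = 0.0815 ≈ 0.08
√T = √0.25 = 0.5000
φ(d₁) = φ(0.08) = 0.3977
vega = S·φ(d₁)·√T = 313·0.3977·0.5000 = 62.2400
(The call has the same vega.)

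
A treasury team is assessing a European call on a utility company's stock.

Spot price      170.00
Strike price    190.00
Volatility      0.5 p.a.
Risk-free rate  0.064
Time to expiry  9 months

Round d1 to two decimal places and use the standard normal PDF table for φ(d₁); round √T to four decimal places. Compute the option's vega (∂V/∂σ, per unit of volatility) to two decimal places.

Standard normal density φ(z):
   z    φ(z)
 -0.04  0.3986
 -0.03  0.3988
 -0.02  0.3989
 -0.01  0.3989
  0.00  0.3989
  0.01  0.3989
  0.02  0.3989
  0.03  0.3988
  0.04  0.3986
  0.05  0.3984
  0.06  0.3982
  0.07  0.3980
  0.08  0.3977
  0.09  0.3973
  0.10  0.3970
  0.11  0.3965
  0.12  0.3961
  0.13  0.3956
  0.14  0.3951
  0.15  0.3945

58.59

σ√T = 0.5 × 0.8660 = 0.4330
d₁ = [ln(170/190) + (0.064 + ½·0.5²)·0.75] / (σ√T) = (-0.1112 + 0.1417) / 0.4330 = 0.0705 which rounds to 0.07
√T = √0.75 = 0.8660
φ(d₁) = φ(0.07) = 0.3980
vega = S·φ(d₁)·√T = 170·0.3980·0.8660 = 58.5936
(Vega is the same for a European call and put with the same parameters.)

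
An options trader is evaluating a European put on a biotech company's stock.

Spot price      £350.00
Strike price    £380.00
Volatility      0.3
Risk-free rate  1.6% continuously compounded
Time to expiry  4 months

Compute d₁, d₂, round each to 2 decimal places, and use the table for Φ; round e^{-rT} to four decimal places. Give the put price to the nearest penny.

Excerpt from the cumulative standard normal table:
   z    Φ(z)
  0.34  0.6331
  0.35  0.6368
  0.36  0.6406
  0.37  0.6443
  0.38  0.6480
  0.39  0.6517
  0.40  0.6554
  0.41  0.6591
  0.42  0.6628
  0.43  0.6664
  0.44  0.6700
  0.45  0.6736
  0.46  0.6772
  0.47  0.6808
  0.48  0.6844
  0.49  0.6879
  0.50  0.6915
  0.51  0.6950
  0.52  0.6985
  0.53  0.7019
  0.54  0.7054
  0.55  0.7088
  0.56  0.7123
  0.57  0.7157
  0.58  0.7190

T = 0.3333;  σ√T = 0.1732
d₁ = [ln(350/380) + (0.016 + 0.3²/2)·0.3333] / 0.1732 = [-0.0822 + 0.0203] / 0.1732 = -0.3574 → -0.36
d₂ = d₁ − σ√T = -0.3574 − 0.1732 = -0.5306 → -0.53
e^(−rT) = e^(−0.016·0.3333) = 0.9947
P = 380·0.9947·N(0.53) − 350·N(0.36) = 380·0.9947·0.7019 − 350·0.6406 = 265.3084 − 224.2100 = 41.0984

£41.10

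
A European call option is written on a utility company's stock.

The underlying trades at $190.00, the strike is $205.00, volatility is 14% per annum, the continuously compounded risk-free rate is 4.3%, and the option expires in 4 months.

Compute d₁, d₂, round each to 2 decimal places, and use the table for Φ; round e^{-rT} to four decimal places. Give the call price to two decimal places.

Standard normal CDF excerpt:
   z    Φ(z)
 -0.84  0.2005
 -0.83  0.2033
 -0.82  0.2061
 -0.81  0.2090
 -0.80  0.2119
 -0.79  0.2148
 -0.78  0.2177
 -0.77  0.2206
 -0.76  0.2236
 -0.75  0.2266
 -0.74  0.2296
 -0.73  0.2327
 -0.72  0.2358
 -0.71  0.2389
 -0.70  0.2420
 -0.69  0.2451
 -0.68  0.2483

σ√T = 0.14·√0.3333 = 0.0808
ln(S/K) + (r + σ²/2)T = ln(190/205) + (0.043 + 0.14²/2)·0.3333 = -0.0760 + 0.0176 = -0.0584
d₁ = -0.0584 / 0.0808 = -0.7223 ⇒ -0.72
d₂ = d₁ − σ√T = -0.7223 − 0.0808 = -0.8032 ⇒ -0.80
exp(−rT) = exp(−0.043·0.3333) = 0.9858
N(d₁) = N(-0.72) = 0.2358;  N(d₂) = N(-0.80) = 0.2119
C = 190·0.2358 − 205·0.9858·0.2119 = 44.8020 − 42.8227 = 1.9793

$1.98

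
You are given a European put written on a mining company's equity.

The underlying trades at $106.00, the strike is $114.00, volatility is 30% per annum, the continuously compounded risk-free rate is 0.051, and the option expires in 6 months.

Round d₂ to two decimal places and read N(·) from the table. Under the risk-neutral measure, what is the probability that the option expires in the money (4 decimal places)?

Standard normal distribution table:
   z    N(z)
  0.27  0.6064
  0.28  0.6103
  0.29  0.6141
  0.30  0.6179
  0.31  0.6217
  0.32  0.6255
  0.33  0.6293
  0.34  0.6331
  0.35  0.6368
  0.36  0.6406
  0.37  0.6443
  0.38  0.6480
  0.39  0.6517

T = 0.5;  σ√T = 0.2121
d₁ = [ln(106/114) + (0.051 + ½·0.3²)·0.5] / (σ√T) = (-0.0728 + 0.0480) / 0.2121 = -0.1167 → -0.12
d₂ = -0.1167 − 0.2121 = -0.3288 → -0.33
Risk-neutral Pr[S_T < K] = N(−d₂) = N(0.33) = 0.6293

0.6293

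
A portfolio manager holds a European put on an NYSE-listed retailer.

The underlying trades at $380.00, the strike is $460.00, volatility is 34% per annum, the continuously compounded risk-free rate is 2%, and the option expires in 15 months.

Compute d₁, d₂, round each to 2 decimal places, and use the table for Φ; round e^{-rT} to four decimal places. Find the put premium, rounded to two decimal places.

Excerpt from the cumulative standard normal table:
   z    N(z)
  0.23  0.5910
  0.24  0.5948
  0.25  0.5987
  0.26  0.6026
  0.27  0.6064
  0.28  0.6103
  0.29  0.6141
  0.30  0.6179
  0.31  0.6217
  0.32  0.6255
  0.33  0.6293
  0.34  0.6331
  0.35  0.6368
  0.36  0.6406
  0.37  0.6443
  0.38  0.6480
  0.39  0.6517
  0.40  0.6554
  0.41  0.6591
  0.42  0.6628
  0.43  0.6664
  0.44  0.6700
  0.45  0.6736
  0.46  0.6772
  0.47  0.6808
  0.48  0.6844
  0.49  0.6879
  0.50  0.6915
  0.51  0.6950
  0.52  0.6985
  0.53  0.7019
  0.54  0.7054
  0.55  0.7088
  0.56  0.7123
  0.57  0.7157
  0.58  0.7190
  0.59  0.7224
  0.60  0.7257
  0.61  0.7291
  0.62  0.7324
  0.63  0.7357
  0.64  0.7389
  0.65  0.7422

$102.56

T = 1.25;  σ√T = 0.3801
d₁ = [ln(380/460) + (0.02 + ½·0.34²)·1.25] / (σ√T) = (-0.1911 + 0.0973) / 0.3801 = -0.2468 → -0.25
d₂ = -0.2468 − 0.3801 = -0.6269 → -0.63
exp(−rT) = exp(−0.02·1.25) = 0.9753
P = 460·0.9753·N(0.63) − 380·N(0.25) = 460·0.9753·0.7357 − 380·0.5987 = 330.0630 − 227.5060 = 102.5570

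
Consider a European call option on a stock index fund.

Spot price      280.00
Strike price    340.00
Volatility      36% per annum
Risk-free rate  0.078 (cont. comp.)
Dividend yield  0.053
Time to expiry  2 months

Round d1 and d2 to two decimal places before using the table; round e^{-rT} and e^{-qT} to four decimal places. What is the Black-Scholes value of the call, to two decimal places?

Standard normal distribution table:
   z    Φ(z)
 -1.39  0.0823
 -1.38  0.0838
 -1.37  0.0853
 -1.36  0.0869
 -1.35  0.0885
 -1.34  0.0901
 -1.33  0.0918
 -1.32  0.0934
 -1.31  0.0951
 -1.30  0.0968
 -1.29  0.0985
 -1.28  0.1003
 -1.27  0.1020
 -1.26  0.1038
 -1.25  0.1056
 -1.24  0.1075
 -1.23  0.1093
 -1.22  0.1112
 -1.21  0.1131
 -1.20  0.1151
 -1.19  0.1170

2.23

σ√T = 0.36 × 0.4082 = 0.1470
d₁ = [ln(280/340) + (0.078 − 0.053 + 0.36²/2)·0.1667] / 0.1470 = [-0.1942 + 0.0150] / 0.1470 = -1.2192 ≈ -1.22
d₂ = d₁ − σ√T = -1.2192 − 0.1470 = -1.3662 ≈ -1.37
exp(−qT) = exp(−0.053·0.1667) = 0.9912;  exp(−rT) = exp(−0.078·0.1667) = 0.9871
N(d₁) = N(-1.22) = 0.1112;  N(d₂) = N(-1.37) = 0.0853
C = 280·0.9912·0.1112 − 340·0.9871·0.0853 = 30.8620 − 28.6279 = 2.2341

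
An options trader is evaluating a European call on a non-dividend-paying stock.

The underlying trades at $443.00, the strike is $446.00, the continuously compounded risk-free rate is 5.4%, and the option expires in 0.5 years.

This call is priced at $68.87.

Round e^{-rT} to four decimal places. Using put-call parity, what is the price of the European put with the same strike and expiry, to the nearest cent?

$60.01

e^(−rT) = e^(−0.054·0.5) = 0.9734
Put-call parity: C − P = S − K·e^(−rT) = 443 − 446·0.9734 = 443 − 434.1364 = 8.8636
P = C − (C − P) = 68.87 − (8.8636) = 60.0064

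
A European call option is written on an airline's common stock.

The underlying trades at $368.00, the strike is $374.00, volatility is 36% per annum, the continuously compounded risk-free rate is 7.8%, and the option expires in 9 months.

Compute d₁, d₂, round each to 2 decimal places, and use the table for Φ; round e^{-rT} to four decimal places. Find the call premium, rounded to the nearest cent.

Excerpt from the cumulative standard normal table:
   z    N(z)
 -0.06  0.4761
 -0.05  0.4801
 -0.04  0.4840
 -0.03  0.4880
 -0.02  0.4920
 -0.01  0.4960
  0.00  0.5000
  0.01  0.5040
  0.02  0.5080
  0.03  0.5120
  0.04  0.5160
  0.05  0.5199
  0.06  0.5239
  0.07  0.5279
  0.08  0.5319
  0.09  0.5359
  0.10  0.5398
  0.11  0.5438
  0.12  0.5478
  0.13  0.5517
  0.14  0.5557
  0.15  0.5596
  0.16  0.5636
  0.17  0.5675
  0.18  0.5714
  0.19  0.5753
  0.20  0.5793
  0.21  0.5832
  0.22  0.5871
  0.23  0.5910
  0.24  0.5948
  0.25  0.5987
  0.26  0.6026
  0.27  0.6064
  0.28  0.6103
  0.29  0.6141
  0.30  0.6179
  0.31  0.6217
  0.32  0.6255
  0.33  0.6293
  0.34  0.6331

σ√T = 0.36·√0.75 = 0.3118
d₁ = [ln(368/374) + (0.078 + 0.36²/2)·0.75] / 0.3118 = [-0.0162 + 0.1071] / 0.3118 = 0.2916 ⇒ 0.29
d₂ = d₁ − σ√T = 0.2916 − 0.3118 = -0.0201 ⇒ -0.02
exp(−rT) = exp(−0.078·0.75) = 0.9432
N(d₁) = N(0.29) = 0.6141;  N(d₂) = N(-0.02) = 0.4920
C = 368·0.6141 − 374·0.9432·0.4920 = 225.9888 − 173.5563 = 52.4325

$52.43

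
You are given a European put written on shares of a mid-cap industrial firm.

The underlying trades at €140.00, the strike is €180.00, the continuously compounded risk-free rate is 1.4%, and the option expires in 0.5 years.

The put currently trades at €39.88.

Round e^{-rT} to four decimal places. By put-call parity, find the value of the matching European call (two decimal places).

exp(−rT) = exp(−0.014·0.5) = 0.9930
Put-call parity: C − P = S − K·e^(−rT) = 140 − 180·0.9930 = 140 − 178.7400 = -38.7400
C = P + (C − P) = 39.88 + (-38.7400) = 1.1400

€1.14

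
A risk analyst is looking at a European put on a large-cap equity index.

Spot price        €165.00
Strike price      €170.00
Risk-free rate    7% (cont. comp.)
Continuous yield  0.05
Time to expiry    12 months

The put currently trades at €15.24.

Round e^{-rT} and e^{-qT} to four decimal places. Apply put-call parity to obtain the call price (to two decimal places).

€13.68

exp(−qT) = exp(−0.05·1) = 0.9512;  exp(−rT) = exp(−0.07·1) = 0.9324
Put-call parity: C − P = S·e^(−qT) − K·e^(−rT) = 165·0.9512 − 170·0.9324 = 156.9480 − 158.5080 = -1.5600
C = P + (C − P) = 15.24 + (-1.5600) = 13.6800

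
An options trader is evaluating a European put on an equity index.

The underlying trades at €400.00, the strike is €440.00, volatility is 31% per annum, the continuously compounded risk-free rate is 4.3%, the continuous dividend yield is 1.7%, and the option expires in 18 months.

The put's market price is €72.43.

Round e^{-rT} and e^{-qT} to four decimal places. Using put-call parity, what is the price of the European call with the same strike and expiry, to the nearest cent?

€49.85

e^(−qT) = e^(−0.017·1.5) = 0.9748;  e^(−rT) = e^(−0.043·1.5) = 0.9375
Put-call parity: C − P = S·e^(−qT) − K·e^(−rT) = 400·0.9748 − 440·0.9375 = 389.9200 − 412.5000 = -22.5800
C = P + (C − P) = 72.43 + (-22.5800) = 49.8500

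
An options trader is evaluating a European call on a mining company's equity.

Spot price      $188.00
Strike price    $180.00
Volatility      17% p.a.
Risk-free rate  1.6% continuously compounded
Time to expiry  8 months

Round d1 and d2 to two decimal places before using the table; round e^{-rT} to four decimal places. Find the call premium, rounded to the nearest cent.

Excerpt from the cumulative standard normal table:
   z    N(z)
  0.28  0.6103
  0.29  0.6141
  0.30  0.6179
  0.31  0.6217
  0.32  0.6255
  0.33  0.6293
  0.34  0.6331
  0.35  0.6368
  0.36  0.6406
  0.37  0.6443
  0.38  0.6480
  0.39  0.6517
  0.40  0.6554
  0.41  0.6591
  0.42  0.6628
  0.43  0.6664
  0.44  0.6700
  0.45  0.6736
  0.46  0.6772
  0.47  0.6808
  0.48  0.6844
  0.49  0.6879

σ√T = 0.17·√0.6667 = 0.1388
d₁ = [ln(188/180) + (0.016 + ½·0.17²)·0.6667] / (σ√T) = (0.0435 + 0.0203) / 0.1388 = 0.4595 which rounds to 0.46
d₂ = 0.4595 − 0.1388 = 0.3207 which rounds to 0.32
e^(−rT) = e^(−0.016·0.6667) = 0.9894
N(d₁) = N(0.46) = 0.6772;  N(d₂) = N(0.32) = 0.6255
C = 188·0.6772 − 180·0.9894·0.6255 = 127.3136 − 111.3965 = 15.9171

$15.92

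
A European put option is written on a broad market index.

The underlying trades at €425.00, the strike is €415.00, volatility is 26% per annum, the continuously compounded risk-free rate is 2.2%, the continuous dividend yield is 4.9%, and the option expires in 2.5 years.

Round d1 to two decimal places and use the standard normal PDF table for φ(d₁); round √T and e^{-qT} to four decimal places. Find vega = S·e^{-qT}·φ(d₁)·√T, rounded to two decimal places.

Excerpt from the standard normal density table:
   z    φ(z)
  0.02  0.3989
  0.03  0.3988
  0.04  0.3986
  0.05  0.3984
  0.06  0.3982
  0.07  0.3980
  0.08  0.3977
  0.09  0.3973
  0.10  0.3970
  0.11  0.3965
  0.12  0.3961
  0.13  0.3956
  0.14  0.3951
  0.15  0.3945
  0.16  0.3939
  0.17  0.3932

σ√T = 0.26·√2.5 = 0.4111
d₁ = [ln(425/415) + (0.022 − 0.049 + 0.26²/2)·2.5] / 0.4111 = [0.0238 + 0.0170] / 0.4111 = 0.0993 ≈ 0.10
√T = √2.5 = 1.5811
φ(d₁) = φ(0.10) = 0.3970
e^(−qT) = e^(−0.049·2.5) = 0.8847
vega = S·e^(−qT)·φ(d₁)·√T = 425·0.8847·0.3970·1.5811 = 236.0124
(The call has the same vega.)

236.01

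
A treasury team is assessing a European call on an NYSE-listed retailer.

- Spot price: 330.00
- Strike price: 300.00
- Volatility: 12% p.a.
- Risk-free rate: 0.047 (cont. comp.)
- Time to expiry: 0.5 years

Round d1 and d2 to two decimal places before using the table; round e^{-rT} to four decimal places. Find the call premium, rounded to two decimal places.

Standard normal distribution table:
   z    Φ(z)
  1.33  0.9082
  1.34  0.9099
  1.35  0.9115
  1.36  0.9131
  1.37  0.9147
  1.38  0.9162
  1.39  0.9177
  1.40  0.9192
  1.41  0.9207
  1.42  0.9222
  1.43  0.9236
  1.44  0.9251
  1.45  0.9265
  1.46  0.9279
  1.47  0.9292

T = 0.5;  σ√T = 0.0849
d₁ = [ln(330/300) + (0.047 + ½·0.12²)·0.5] / (σ√T) = (0.0953 + 0.0271) / 0.0849 = 1.4426 which rounds to 1.44
d₂ = 1.4426 − 0.0849 = 1.3578 which rounds to 1.36
e^(−rT) = e^(−0.047·0.5) = 0.9768
C = 330·N(1.44) − 300·0.9768·N(1.36) = 330·0.9251 − 300·0.9768·0.9131 = 305.2830 − 267.5748 = 37.7082

37.71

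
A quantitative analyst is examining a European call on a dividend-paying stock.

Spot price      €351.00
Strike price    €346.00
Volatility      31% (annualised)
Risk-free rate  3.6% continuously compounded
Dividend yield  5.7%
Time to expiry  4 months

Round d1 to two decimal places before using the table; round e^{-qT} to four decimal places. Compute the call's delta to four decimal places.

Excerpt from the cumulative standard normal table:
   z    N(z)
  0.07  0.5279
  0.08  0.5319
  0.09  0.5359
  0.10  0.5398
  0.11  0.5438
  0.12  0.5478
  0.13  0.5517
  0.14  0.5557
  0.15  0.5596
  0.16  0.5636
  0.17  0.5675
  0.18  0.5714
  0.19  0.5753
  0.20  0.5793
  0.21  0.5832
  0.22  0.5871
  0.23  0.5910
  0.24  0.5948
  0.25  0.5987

0.5413

σ√T = 0.31 × 0.5774 = 0.1790
d₁ = [ln(351/346) + (0.036 − 0.057 + 0.31²/2)·0.3333] / 0.1790 = [0.0143 + 0.0090] / 0.1790 = 0.1305 ⇒ 0.13
N(d₁) = N(0.13) = 0.5517
Δ_call = e^(−qT)·N(d₁) = 0.9812·0.5517 = 0.5413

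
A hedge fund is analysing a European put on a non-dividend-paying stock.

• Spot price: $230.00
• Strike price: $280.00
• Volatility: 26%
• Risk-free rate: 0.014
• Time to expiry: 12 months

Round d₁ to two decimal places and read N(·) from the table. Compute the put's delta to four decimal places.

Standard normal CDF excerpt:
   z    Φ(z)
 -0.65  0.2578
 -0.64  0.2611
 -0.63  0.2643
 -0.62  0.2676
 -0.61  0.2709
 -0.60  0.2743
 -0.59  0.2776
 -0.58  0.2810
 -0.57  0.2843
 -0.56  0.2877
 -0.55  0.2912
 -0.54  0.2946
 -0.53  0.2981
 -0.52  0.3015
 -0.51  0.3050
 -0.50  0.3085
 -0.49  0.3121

σ√T = 0.26 × 1.0000 = 0.2600
ln(S/K) + (r + σ²/2)T = ln(230/280) + (0.014 + 0.26²/2)·1 = -0.1967 + 0.0478 = -0.1489
d₁ = -0.1489 / 0.2600 = -0.5727 → -0.57
N(d₁) = N(-0.57) = 0.2843
Δ_put = N(d₁) − 1 = 0.2843 − 1 = -0.7157

-0.7157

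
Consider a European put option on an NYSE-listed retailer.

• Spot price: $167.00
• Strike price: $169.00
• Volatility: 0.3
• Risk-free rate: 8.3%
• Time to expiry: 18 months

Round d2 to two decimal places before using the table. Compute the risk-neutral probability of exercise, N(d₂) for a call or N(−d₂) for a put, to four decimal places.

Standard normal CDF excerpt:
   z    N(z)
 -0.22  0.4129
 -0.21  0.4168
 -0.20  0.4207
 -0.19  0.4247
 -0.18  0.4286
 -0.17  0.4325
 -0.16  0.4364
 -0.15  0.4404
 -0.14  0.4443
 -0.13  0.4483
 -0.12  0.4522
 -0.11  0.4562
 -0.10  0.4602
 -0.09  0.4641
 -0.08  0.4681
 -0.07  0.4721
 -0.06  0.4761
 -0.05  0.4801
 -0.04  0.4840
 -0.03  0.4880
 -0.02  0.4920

σ√T = 0.3·√1.5 = 0.3674
d₁ = [ln(167/169) + (0.083 + 0.3²/2)·1.5] / 0.3674 = [-0.0119 + 0.1920] / 0.3674 = 0.4902 → 0.49
d₂ = d₁ − σ√T = 0.4902 − 0.3674 = 0.1227 → 0.12
Pr(exercise) under Q = N(−d₂) = N(-0.12) = 0.4522

0.4522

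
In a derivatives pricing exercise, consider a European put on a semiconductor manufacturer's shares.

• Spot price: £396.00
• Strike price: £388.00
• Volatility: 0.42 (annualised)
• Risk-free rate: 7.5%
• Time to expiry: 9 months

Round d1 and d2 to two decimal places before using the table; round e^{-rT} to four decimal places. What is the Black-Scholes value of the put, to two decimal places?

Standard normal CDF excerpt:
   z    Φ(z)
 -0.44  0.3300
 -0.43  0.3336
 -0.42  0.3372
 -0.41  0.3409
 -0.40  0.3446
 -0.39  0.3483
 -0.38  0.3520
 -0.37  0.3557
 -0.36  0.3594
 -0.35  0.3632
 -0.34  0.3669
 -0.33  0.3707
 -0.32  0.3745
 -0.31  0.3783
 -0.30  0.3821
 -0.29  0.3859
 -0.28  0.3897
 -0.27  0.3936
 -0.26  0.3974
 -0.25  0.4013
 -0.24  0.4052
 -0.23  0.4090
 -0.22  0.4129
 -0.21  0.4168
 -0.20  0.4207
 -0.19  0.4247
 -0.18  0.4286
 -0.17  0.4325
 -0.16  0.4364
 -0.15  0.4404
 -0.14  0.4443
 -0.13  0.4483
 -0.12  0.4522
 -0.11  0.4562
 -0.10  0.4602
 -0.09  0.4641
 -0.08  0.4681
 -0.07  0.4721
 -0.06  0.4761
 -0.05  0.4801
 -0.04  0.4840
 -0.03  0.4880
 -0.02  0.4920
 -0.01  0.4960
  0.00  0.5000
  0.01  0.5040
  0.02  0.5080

£41.06

σ√T = 0.42·√0.75 = 0.3637
d₁ = [ln(396/388) + (0.075 + 0.42²/2)·0.75] / 0.3637 = [0.0204 + 0.1224] / 0.3637 = 0.3926 ⇒ 0.39
d₂ = d₁ − σ√T = 0.3926 − 0.3637 = 0.0289 ⇒ 0.03
e^(−rT) = e^(−0.075·0.75) = 0.9453
N(−d₂) = N(-0.03) = 0.4880;  N(−d₁) = N(-0.39) = 0.3483
P = 388·0.9453·0.4880 − 396·0.3483 = 178.9869 − 137.9268 = 41.0601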